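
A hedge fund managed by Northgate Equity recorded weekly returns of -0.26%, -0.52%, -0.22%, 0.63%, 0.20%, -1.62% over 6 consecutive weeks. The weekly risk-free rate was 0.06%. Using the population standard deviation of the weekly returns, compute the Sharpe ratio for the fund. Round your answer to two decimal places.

-0.51

μ = (-0.26 − 0.52 − 0.22 + 0.63 + 0.2 − 1.62) / 6 = -1.790 / 6 = -0.2983%
Σ(r − μ)² = 2.9137; population σ = √(2.9137/6) = 0.6969%
Sharpe = (μ − rf) / σ = (-0.2983 − 0.06) / 0.6969 = -0.3583 / 0.6969 = -0.5141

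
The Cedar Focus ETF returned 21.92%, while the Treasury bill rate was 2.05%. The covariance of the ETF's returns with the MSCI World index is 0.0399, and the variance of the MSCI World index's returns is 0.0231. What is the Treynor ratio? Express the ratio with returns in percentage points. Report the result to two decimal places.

11.50

β = Cov / Var = 0.0399 / 0.0231 = 1.7273
Treynor = (Rp − Rf) / β = (21.92% − 2.05%) / 1.7273 = 19.87 / 1.7273 = 11.5035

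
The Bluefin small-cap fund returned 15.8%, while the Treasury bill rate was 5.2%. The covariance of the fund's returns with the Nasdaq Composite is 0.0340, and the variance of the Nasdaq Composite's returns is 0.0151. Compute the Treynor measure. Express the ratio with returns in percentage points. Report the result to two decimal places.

β = Cov / Var = 0.0340 / 0.0151 = 2.2517
Treynor = (Rp − Rf) / β = (15.8% − 5.2%) / 2.2517 = 10.60 / 2.2517 = 4.7076

4.71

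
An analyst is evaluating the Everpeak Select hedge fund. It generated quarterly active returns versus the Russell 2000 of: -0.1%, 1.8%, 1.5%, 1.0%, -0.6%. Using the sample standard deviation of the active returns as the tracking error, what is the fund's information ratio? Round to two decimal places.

0.70

r̄ = (-0.1 + 1.8 + 1.5 + 1 − 0.6) / 5 = 3.60 / 5 = 0.7200%
Sample σ = √[Σ(r − r̄)² / 4] = √[4.2680 / 4] = √1.0670 = 1.0330%
IR = r̄ / tracking error = 0.7200 / 1.0330 = 0.6970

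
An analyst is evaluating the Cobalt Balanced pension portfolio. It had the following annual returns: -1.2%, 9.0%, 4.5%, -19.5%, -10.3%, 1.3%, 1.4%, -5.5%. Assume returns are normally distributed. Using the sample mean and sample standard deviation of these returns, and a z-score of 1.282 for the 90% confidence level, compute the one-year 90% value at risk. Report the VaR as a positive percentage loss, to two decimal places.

r̄ = (-1.2 + 9 + 4.5 − 19.5 − 10.3 + 1.3 + 1.4 − 5.5) / 8 = -20.30 / 8 = -2.5375%
Sample σ = √[Σ(r − r̄)² / 7] = √[571.4188 / 7] = √81.6313 = 9.0350%
VaR = −(r̄ − z·σ) = −(-2.5375 − 1.282 × 9.0350) = −(-14.1204) = 14.1204%

14.12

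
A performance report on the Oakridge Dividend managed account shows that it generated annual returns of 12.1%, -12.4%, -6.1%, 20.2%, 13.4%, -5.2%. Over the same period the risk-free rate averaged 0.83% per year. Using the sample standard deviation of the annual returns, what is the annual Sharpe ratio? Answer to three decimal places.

Mean return r̄ = 22.00 / 6 = 3.6667%
Σ(r − r̄)² = (12.1 − 3.6667)² + (-12.4 − 3.6667)² + … = 871.3533
sample σ = √(871.3533 / 5) = √174.2707 = 13.2012%
Sharpe = (r̄ − rf) / σ = (3.6667 − 0.83) / 13.2012 = 2.8367 / 13.2012 = 0.2149

0.215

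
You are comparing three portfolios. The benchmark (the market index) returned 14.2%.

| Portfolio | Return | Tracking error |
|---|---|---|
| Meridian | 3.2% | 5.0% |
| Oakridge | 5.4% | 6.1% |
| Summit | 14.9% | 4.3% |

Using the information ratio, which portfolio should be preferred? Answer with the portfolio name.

Meridian: IR = (3.2% − 14.2%) / 5.0% = -2.200
Oakridge: IR = (5.4% − 14.2%) / 6.1% = -1.443
Summit: IR = (14.9% − 14.2%) / 4.3% = 0.163
Highest: Summit (0.163).

Summit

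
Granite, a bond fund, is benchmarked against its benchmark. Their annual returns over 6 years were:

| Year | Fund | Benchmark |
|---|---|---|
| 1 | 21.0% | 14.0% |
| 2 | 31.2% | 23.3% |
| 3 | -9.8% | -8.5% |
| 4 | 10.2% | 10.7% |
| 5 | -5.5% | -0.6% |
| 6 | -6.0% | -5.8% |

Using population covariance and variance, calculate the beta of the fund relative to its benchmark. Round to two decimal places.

1.32

r̄p = 6.8500%,  r̄m = 5.5167%
Cov = Σ(rp − r̄p)(rm − r̄m) / 6 = 170.7942
Var(rm) = Σ(rm − r̄m)² / 6 = 129.5047
β = Cov / Var = 170.7942 / 129.5047 = 1.3188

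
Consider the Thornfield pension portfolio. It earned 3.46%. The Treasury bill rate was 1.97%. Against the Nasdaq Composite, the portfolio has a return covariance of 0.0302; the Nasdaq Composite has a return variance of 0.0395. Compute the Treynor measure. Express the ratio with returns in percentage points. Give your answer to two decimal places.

β = Cov / Var = 0.0302 / 0.0395 = 0.7646
Treynor = (Rp − Rf) / β = (3.46% − 1.97%) / 0.7646 = 1.49 / 0.7646 = 1.9487

1.95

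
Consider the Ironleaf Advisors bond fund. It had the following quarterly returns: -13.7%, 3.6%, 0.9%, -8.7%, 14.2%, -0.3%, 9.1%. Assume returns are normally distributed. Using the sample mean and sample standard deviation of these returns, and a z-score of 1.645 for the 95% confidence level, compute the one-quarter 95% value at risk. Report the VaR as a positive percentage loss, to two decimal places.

Mean return r̄ = 5.10 / 7 = 0.7286%
Σ(r − r̄)² = (-13.7 − 0.7286)² + (3.6 − 0.7286)² + (0.9 − 0.7286)² + … = 557.9743
σ = √[557.9743 / 6] = 9.6434%
VaR = −(r̄ − z·σ) = −(0.7286 − 1.645 × 9.6434) = −(-15.1348) = 15.1348%

15.13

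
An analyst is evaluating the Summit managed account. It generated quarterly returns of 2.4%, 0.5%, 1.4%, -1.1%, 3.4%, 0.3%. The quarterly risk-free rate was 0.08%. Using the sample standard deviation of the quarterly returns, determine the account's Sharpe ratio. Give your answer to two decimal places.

μ = (2.4 + 0.5 + 1.4 − 1.1 + 3.4 + 0.3) / 6 = 6.90 / 6 = 1.1500%
Sample std dev = √[12.8950 / 5] = 1.6059%
Sharpe = (μ − rf) / σ = (1.1500 − 0.08) / 1.6059 = 1.0700 / 1.6059 = 0.6663

0.67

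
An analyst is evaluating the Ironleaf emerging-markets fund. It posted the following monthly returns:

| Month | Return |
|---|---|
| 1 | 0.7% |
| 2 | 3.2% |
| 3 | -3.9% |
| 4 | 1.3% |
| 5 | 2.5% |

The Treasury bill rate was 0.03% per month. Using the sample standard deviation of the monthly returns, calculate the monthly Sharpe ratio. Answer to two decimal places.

0.26

μ = (0.7 + 3.2 − 3.9 + 1.3 + 2.5) / 5 = 0.7600%
Σ(r − μ)² = (0.7 − 0.7600)² + (3.2 − 0.7600)² + (-3.9 − 0.7600)² + … = 30.9920
σ = √[30.9920 / 4] = 2.7835%
Sharpe = (μ − rf) / σ = (0.7600 − 0.03) / 2.7835 = 0.7300 / 2.7835 = 0.2623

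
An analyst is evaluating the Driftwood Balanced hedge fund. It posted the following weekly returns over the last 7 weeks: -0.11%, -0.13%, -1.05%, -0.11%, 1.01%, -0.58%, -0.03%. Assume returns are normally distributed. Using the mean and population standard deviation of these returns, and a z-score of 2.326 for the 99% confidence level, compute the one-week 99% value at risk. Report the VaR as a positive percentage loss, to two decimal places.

1.49

Mean return r̄ = -1.000 / 7 = -0.1429%
Σ(r − r̄)² = (-0.11 − (-0.1429))² + (-0.13 − (-0.1429))² + (-1.05 − (-0.1429))² + … = 2.3581
population σ = √(2.3581 / 7) = √0.3369 = 0.5804%
VaR = −(r̄ − z·σ) = −(-0.1429 − 2.326 × 0.5804) = −(-1.4929) = 1.4929%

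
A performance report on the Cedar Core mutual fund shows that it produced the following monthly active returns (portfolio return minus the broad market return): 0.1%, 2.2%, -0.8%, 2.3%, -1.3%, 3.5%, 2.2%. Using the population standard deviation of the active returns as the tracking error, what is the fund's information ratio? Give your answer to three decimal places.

0.694

μ = (0.1 + 2.2 − 0.8 + 2.3 − 1.3 + 3.5 + 2.2) / 7 = 1.1714%
Σ(r − μ)² = (0.1 − 1.1714)² + (2.2 − 1.1714)² + … = 19.9543
σ = √[19.9543 / 7] = 1.6884%
IR = μ / tracking error = 1.1714 / 1.6884 = 0.6938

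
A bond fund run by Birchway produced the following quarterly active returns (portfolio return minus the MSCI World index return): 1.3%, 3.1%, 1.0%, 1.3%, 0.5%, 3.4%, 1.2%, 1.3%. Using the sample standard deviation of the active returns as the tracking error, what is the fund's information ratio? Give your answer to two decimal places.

r̄ = (1.3 + 3.1 + 1 + 1.3 + 0.5 + 3.4 + 1.2 + 1.3) / 8 = 13.10 / 8 = 1.6375%
Σ(r − r̄)² = (1.3 − 1.6375)² + (3.1 − 1.6375)² + … = 7.4788
σ = √[7.4788 / 7] = 1.0336%
IR = r̄ / tracking error = 1.6375 / 1.0336 = 1.5843

1.58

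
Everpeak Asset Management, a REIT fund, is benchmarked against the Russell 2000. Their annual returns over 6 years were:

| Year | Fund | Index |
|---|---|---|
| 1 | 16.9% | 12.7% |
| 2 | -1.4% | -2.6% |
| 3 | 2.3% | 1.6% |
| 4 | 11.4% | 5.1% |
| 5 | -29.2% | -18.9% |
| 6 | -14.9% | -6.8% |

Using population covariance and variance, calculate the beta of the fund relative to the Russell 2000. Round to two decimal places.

1.55

r̄p = -2.4833%,  r̄m = -1.4833%
Cov = Σ(rp − r̄p)(rm − r̄m) / 6 = 151.8647
Var(rm) = Σ(rm − r̄m)² / 6 = 97.8114
β = Cov / Var = 151.8647 / 97.8114 = 1.5526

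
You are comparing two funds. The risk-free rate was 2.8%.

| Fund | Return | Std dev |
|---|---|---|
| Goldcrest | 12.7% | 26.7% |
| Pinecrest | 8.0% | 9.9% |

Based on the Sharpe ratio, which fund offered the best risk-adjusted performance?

Pinecrest

Goldcrest: Sharpe ratio = (12.7% − 2.8%) / 26.7% = 0.371
Pinecrest: Sharpe ratio = (8.0% − 2.8%) / 9.9% = 0.525
Highest: Pinecrest (0.525).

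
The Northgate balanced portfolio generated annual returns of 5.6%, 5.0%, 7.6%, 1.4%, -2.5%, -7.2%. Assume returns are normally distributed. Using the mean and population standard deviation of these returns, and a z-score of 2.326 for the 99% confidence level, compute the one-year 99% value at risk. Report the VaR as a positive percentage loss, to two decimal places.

10.28

r̄ = (5.6 + 5 + 7.6 + 1.4 − 2.5 − 7.2) / 6 = 9.90 / 6 = 1.6500%
Σ(r − r̄)² = 157.8350; population σ = √(157.8350/6) = 5.1289%
VaR = −(r̄ − z·σ) = −(1.6500 − 2.326 × 5.1289) = −(-10.2798) = 10.2798%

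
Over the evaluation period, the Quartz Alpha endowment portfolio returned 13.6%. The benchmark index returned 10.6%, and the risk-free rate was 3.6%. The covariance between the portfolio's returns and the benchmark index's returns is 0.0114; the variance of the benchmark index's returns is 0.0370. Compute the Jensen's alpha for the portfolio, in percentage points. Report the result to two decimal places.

β = Cov / Var = 0.0114 / 0.0370 = 0.3081
E[R] = Rf + β(Rm − Rf) = 3.6% + 0.3081 × (10.6% − 3.6%) = 5.7567%
α = Rp − E[R] = 13.6% − 5.7567% = 7.8433

7.84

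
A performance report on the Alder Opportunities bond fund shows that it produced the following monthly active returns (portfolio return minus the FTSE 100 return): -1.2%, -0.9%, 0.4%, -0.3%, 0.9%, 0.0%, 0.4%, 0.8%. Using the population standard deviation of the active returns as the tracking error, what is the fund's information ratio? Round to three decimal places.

0.017

r̄ = (-1.2 − 0.9 + 0.4 − 0.3 + 0.9 + 0 + 0.4 + 0.8) / 8 = 0.0125%
Population σ = √[Σ(r − r̄)² / 8] = √[4.1088 / 8] = √0.5136 = 0.7167%
IR = r̄ / tracking error = 0.0125 / 0.7167 = 0.0174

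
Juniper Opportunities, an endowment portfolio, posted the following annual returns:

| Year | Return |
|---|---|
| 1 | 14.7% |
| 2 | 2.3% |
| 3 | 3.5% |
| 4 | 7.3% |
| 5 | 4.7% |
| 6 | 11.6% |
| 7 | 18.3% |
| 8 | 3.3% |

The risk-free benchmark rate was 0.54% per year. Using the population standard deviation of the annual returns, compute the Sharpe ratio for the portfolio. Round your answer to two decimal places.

1.37

r̄ = (14.7 + 2.3 + 3.5 + 7.3 + 4.7 + 11.6 + 18.3 + 3.3) / 8 = 65.70 / 8 = 8.2125%
Σ(r − r̄)² = (14.7 − 8.2125)² + (2.3 − 8.2125)² + (3.5 − 8.2125)² + … = 249.7888
population σ = √(249.7888 / 8) = √31.2236 = 5.5878%
Sharpe = (r̄ − rf) / σ = (8.2125 − 0.54) / 5.5878 = 7.6725 / 5.5878 = 1.3731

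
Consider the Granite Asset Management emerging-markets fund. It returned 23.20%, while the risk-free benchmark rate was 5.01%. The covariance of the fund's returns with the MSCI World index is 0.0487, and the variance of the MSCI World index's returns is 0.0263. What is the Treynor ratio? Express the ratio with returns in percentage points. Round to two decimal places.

β = Cov / Var = 0.0487 / 0.0263 = 1.8517
Treynor = (Rp − Rf) / β = (23.20% − 5.01%) / 1.8517 = 18.19 / 1.8517 = 9.8234

9.82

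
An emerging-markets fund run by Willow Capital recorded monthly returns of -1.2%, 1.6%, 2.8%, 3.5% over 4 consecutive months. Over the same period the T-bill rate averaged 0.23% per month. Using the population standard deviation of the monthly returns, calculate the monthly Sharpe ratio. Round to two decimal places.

0.81

Mean return r̄ = 6.70 / 4 = 1.6750%
Σ(r − r̄)² = 12.8675; population σ = √(12.8675/4) = 1.7936%
Sharpe = (r̄ − rf) / σ = (1.6750 − 0.23) / 1.7936 = 1.4450 / 1.7936 = 0.8056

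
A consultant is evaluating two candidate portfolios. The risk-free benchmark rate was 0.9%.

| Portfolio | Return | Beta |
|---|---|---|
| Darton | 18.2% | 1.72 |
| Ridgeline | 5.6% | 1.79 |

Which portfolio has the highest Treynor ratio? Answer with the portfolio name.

Darton

Darton: Treynor = (18.2% − 0.9%) / 1.72 = 10.058
Ridgeline: Treynor = (5.6% − 0.9%) / 1.79 = 2.626
Highest: Darton (10.058).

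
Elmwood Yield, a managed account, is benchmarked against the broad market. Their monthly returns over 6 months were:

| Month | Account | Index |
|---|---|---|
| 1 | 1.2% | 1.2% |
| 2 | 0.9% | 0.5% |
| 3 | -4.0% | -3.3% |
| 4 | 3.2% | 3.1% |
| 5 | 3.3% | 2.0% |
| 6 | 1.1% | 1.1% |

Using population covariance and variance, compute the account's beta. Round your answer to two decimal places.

1.19

r̄p = 0.9500%,  r̄m = 0.7667%
Cov = Σ(rp − r̄p)(rm − r̄m) / 6 = 4.7417
Var(rm) = Σ(rm − r̄m)² / 6 = 3.9789
β = Cov / Var = 4.7417 / 3.9789 = 1.1917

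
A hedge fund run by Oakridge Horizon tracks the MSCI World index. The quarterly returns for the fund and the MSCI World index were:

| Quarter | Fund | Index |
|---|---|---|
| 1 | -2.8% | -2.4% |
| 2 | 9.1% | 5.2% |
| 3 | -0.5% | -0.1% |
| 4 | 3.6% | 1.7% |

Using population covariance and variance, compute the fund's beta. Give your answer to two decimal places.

r̄p = 2.3500%,  r̄m = 1.1000%
Cov = Σ(rp − r̄p)(rm − r̄m) / 4 = 12.4675
Var(rm) = Σ(rm − r̄m)² / 4 = 7.7150
β = Cov / Var = 12.4675 / 7.7150 = 1.6160

1.62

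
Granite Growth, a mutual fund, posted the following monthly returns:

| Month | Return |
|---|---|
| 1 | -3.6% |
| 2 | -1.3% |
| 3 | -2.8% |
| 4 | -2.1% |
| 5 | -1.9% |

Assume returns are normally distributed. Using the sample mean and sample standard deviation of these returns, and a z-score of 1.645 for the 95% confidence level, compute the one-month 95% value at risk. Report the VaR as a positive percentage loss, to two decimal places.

3.80

μ = (-3.6 − 1.3 − 2.8 − 2.1 − 1.9) / 5 = -2.3400%
Sample std dev = √[3.1320 / 4] = 0.8849%
VaR = −(μ − z·σ) = −(-2.3400 − 1.645 × 0.8849) = −(-3.7957) = 3.7957%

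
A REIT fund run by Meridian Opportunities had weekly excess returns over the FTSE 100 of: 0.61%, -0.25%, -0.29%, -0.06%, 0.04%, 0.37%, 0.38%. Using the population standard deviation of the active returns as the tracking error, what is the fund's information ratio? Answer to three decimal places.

r̄ = (0.61 − 0.25 − 0.29 − 0.06 + 0.04 + 0.37 + 0.38) / 7 = 0.1143%
Population σ = √[Σ(r − r̄)² / 7] = √[0.7138 / 7] = √0.1020 = 0.3194%
IR = r̄ / tracking error = 0.1143 / 0.3194 = 0.3579

0.358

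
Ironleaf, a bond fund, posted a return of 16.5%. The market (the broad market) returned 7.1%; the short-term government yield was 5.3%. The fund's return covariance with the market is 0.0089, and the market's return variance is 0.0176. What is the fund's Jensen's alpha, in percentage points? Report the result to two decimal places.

10.29

β = Cov / Var = 0.0089 / 0.0176 = 0.5057
E[R] = Rf + β(Rm − Rf) = 5.3% + 0.5057 × (7.1% − 5.3%) = 6.2103%
α = Rp − E[R] = 16.5% − 6.2103% = 10.2897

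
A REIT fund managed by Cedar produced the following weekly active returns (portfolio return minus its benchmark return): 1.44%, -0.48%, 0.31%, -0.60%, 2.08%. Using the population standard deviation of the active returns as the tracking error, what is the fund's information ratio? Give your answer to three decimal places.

0.521

r̄ = (1.44 − 0.48 + 0.31 − 0.6 + 2.08) / 5 = 2.750 / 5 = 0.5500%
Population std dev = √[5.5740 / 5] = 1.0558%
IR = r̄ / tracking error = 0.5500 / 1.0558 = 0.5209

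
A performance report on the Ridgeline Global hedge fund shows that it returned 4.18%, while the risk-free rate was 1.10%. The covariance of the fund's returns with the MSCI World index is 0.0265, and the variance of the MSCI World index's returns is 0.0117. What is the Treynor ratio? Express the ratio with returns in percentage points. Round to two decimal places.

β = Cov / Var = 0.0265 / 0.0117 = 2.2650
Treynor = (Rp − Rf) / β = (4.18% − 1.10%) / 2.2650 = 3.08 / 2.2650 = 1.3598

1.36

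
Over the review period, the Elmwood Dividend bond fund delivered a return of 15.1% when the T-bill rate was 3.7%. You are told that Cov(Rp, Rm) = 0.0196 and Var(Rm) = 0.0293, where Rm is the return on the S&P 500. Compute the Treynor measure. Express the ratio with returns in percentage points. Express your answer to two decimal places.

17.04

β = Cov / Var = 0.0196 / 0.0293 = 0.6689
Treynor = (Rp − Rf) / β = (15.1% − 3.7%) / 0.6689 = 11.40 / 0.6689 = 17.0429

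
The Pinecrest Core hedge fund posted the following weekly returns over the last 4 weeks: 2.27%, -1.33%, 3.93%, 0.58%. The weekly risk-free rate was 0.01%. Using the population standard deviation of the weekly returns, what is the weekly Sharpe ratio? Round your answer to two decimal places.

0.69

r̄ = (2.27 − 1.33 + 3.93 + 0.58) / 4 = 1.3625%
Σ(r − r̄)² = 15.2775; population σ = √(15.2775/4) = 1.9543%
Sharpe = (r̄ − rf) / σ = (1.3625 − 0.01) / 1.9543 = 1.3525 / 1.9543 = 0.6921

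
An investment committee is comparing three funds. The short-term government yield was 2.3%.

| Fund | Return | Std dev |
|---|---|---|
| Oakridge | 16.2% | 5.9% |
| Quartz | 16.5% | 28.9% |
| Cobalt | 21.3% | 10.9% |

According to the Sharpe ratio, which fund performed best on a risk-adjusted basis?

Oakridge

Oakridge: Sharpe ratio = (16.2% − 2.3%) / 5.9% = 2.356
Quartz: Sharpe ratio = (16.5% − 2.3%) / 28.9% = 0.491
Cobalt: Sharpe ratio = (21.3% − 2.3%) / 10.9% = 1.743
Highest: Oakridge (2.356).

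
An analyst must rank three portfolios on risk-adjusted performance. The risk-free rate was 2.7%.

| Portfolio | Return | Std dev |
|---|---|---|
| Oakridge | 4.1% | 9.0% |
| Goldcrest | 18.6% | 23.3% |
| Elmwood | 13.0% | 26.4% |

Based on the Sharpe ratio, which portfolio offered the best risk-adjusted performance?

Oakridge: Sharpe ratio = (4.1% − 2.7%) / 9.0% = 0.156
Goldcrest: Sharpe ratio = (18.6% − 2.7%) / 23.3% = 0.682
Elmwood: Sharpe ratio = (13.0% − 2.7%) / 26.4% = 0.390
Highest: Goldcrest (0.682).

Goldcrest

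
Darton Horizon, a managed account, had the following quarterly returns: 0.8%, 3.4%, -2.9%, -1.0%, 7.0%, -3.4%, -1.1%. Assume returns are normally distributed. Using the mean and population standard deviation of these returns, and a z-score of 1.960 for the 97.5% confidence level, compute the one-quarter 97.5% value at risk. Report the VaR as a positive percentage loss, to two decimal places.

6.32

r̄ = (0.8 + 3.4 − 2.9 − 1 + 7 − 3.4 − 1.1) / 7 = 2.80 / 7 = 0.4000%
Population σ = √[Σ(r − r̄)² / 7] = √[82.2600 / 7] = √11.7514 = 3.4280%
VaR = −(r̄ − z·σ) = −(0.4000 − 1.960 × 3.4280) = −(-6.3189) = 6.3189%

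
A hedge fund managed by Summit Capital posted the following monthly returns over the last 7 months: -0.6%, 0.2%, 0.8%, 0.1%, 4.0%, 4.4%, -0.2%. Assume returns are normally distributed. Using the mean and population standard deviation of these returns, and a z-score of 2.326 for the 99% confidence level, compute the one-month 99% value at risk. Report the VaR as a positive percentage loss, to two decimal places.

Mean return r̄ = 8.70 / 7 = 1.2429%
Σ(r − r̄)² = (-0.6 − 1.2429)² + (0.2 − 1.2429)² + … = 25.6371
σ = √[25.6371 / 7] = 1.9138%
VaR = −(r̄ − z·σ) = −(1.2429 − 2.326 × 1.9138) = −(-3.2086) = 3.2086%

3.21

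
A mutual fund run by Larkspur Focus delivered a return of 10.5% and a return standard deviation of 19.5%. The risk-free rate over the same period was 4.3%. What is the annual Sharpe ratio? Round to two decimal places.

Sharpe = (Rp − Rf) / σp = (10.5% − 4.3%) / 19.5% = 6.20% / 19.5% = 0.3179

0.32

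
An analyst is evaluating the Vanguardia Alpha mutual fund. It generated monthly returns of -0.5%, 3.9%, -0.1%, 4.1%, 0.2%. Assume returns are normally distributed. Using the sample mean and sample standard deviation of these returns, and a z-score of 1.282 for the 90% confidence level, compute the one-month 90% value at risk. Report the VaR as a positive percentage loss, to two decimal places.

1.40

r̄ = (-0.5 + 3.9 − 0.1 + 4.1 + 0.2) / 5 = 1.5200%
Sample σ = √[Σ(r − r̄)² / 4] = √[20.7680 / 4] = √5.1920 = 2.2786%
VaR = −(r̄ − z·σ) = −(1.5200 − 1.282 × 2.2786) = −(-1.4012) = 1.4012%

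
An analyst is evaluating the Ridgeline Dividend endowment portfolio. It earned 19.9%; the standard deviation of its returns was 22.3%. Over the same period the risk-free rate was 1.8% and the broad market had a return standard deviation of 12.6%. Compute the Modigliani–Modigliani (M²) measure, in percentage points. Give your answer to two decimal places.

Sharpe = (Rp − Rf) / σp = (19.9% − 1.8%) / 22.3% = 0.8117
M² = Rf + Sharpe × σm = 1.8% + 0.8117 × 12.6% = 12.0274%

12.03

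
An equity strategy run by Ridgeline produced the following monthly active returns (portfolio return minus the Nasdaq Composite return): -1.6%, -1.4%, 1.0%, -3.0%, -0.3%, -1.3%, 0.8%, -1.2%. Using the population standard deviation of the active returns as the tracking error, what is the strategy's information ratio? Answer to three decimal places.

r̄ = (-1.6 − 1.4 + 1 − 3 − 0.3 − 1.3 + 0.8 − 1.2) / 8 = -7.00 / 8 = -0.8750%
Population σ = √[Σ(r − r̄)² / 8] = √[12.2550 / 8] = √1.5319 = 1.2377%
IR = r̄ / tracking error = -0.8750 / 1.2377 = -0.7070

-0.707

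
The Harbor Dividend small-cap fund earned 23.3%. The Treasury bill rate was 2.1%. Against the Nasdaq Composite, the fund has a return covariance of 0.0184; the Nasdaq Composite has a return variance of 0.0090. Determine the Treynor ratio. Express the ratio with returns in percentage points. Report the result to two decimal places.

β = Cov / Var = 0.0184 / 0.0090 = 2.0444
Treynor = (Rp − Rf) / β = (23.3% − 2.1%) / 2.0444 = 21.20 / 2.0444 = 10.3698

10.37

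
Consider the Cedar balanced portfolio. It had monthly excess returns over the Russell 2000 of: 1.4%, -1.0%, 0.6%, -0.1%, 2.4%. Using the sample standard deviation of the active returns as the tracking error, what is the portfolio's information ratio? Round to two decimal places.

μ = (1.4 − 1 + 0.6 − 0.1 + 2.4) / 5 = 0.6600%
Sample std dev = √[6.9120 / 4] = 1.3145%
IR = μ / tracking error = 0.6600 / 1.3145 = 0.5021

0.50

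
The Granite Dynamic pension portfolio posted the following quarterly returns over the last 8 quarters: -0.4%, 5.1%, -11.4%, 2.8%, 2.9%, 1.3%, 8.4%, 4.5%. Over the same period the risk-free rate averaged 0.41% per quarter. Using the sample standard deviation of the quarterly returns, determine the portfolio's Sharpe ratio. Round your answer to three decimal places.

Mean return r̄ = 13.20 / 8 = 1.6500%
Sample σ = √[Σ(r − r̄)² / 7] = √[243.1000 / 7] = √34.7286 = 5.8931%
Sharpe = (r̄ − rf) / σ = (1.6500 − 0.41) / 5.8931 = 1.2400 / 5.8931 = 0.2104

0.210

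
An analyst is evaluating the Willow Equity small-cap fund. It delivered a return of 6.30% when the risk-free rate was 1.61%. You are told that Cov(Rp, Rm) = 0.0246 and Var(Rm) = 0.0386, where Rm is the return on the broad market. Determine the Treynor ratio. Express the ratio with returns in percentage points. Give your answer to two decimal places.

β = Cov / Var = 0.0246 / 0.0386 = 0.6373
Treynor = (Rp − Rf) / β = (6.30% − 1.61%) / 0.6373 = 4.69 / 0.6373 = 7.3592

7.36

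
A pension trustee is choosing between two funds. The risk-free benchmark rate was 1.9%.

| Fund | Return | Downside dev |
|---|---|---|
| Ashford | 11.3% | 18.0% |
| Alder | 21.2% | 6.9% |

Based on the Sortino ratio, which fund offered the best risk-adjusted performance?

Alder

Ashford: Sortino ratio = (11.3% − 1.9%) / 18.0% = 0.522
Alder: Sortino ratio = (21.2% − 1.9%) / 6.9% = 2.797
Highest: Alder (2.797).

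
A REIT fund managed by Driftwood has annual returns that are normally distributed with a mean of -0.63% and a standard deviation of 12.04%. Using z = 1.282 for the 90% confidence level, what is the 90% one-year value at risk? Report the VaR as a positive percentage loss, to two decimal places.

16.07

VaR (as % loss) = −(μ − z·σ) = −(-0.63% − 1.282 × 12.04%) = −(-16.06528%) = 16.06528%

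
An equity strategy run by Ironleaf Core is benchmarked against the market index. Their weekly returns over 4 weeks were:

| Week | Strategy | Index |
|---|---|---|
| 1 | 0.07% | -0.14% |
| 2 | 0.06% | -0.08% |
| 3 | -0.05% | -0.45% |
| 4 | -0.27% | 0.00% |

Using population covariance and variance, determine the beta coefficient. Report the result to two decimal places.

-0.21

r̄p = -0.0475%,  r̄m = -0.1675%
Cov = Σ(rp − r̄p)(rm − r̄m) / 4 = -0.0060
Var(rm) = Σ(rm − r̄m)² / 4 = 0.0291
β = Cov / Var = -0.0060 / 0.0291 = -0.2062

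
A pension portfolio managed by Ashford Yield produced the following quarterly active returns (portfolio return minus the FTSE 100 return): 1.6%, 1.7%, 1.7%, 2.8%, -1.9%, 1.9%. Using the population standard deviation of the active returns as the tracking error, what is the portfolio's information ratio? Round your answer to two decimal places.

0.87

Mean return r̄ = 7.80 / 6 = 1.3000%
Population σ = √[Σ(r − r̄)² / 6] = √[13.2600 / 6] = √2.2100 = 1.4866%
IR = r̄ / tracking error = 1.3000 / 1.4866 = 0.8745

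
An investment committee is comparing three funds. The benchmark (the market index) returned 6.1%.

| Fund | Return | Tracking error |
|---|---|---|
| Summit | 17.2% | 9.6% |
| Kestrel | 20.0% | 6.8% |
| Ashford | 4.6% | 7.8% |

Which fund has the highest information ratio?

Kestrel

Summit: IR = (17.2% − 6.1%) / 9.6% = 1.156
Kestrel: IR = (20.0% − 6.1%) / 6.8% = 2.044
Ashford: IR = (4.6% − 6.1%) / 7.8% = -0.192
Highest: Kestrel (2.044).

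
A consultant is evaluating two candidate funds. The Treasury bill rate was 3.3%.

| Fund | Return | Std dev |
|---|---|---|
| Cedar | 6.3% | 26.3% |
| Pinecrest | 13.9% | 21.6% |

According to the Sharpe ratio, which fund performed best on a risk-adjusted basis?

Cedar: Sharpe ratio = (6.3% − 3.3%) / 26.3% = 0.114
Pinecrest: Sharpe ratio = (13.9% − 3.3%) / 21.6% = 0.491
Highest: Pinecrest (0.491).

Pinecrest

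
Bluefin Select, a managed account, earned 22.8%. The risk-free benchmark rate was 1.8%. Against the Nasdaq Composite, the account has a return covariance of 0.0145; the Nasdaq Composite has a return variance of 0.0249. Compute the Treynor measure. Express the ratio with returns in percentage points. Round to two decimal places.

36.06

β = Cov / Var = 0.0145 / 0.0249 = 0.5823
Treynor = (Rp − Rf) / β = (22.8% − 1.8%) / 0.5823 = 21.00 / 0.5823 = 36.0639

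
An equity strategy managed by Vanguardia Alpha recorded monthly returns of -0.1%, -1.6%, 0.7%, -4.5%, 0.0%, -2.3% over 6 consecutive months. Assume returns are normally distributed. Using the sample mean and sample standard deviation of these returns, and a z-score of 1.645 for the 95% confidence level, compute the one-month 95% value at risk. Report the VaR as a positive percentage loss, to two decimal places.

Mean return r̄ = -7.80 / 6 = -1.3000%
Sample σ = √[Σ(r − r̄)² / 5] = √[18.4600 / 5] = √3.6920 = 1.9215%
VaR = −(r̄ − z·σ) = −(-1.3000 − 1.645 × 1.9215) = −(-4.4609) = 4.4609%

4.46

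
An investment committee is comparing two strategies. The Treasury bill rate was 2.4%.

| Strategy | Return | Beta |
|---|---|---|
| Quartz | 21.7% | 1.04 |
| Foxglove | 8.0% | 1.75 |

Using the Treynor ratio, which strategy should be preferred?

Quartz: Treynor = (21.7% − 2.4%) / 1.04 = 18.558
Foxglove: Treynor = (8.0% − 2.4%) / 1.75 = 3.200
Highest: Quartz (18.558).

Quartz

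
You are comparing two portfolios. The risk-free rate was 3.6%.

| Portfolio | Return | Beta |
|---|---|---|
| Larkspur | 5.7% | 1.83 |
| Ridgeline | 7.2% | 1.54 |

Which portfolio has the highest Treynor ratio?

Larkspur: Treynor = (5.7% − 3.6%) / 1.83 = 1.148
Ridgeline: Treynor = (7.2% − 3.6%) / 1.54 = 2.338
Highest: Ridgeline (2.338).

Ridgeline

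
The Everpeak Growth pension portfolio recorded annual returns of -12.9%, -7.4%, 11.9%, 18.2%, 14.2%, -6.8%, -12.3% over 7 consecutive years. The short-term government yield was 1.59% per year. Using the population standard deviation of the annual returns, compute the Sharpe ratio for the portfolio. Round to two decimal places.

r̄ = (-12.9 − 7.4 + 11.9 + 18.2 + 14.2 − 6.8 − 12.3) / 7 = 0.7000%
Σ(r − r̄)² = (-12.9 − 0.7000)² + (-7.4 − 0.7000)² + (11.9 − 0.7000)² + … = 1089.7600
population σ = √(1089.7600 / 7) = √155.6800 = 12.4772%
Sharpe = (r̄ − rf) / σ = (0.7000 − 1.59) / 12.4772 = -0.8900 / 12.4772 = -0.0713

-0.07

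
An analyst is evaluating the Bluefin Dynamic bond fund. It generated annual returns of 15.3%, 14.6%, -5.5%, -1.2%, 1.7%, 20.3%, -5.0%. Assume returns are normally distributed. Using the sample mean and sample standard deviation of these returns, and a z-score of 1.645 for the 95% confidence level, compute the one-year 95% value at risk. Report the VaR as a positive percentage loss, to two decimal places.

r̄ = (15.3 + 14.6 − 5.5 − 1.2 + 1.7 + 20.3 − 5) / 7 = 40.20 / 7 = 5.7429%
Σ(r − r̄)² = 688.0571; sample σ = √(688.0571/6) = 10.7087%
VaR = −(r̄ − z·σ) = −(5.7429 − 1.645 × 10.7087) = −(-11.8729) = 11.8729%

11.87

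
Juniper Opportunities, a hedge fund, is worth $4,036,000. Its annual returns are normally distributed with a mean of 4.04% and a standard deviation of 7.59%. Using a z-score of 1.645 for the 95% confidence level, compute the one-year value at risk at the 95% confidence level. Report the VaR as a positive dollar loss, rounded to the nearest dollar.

$340,862

Return at the 95% tail: μ − z·σ = 4.04% − 1.645 × 7.59% = 4.04 − 12.48555 = -8.44555%
VaR = −(-8.44555%) × $4,036,000 = 8.44555% × $4,036,000 = $340,862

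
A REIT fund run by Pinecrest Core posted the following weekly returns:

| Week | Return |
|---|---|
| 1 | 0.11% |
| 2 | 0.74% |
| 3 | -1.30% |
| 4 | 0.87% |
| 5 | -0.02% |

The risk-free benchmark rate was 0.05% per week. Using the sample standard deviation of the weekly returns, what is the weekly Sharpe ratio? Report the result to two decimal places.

0.03

r̄ = (0.11 + 0.74 − 1.3 + 0.87 − 0.02) / 5 = 0.0800%
Σ(r − r̄)² = (0.11 − 0.0800)² + (0.74 − 0.0800)² + (-1.3 − 0.0800)² + … = 2.9750
sample σ = √(2.9750 / 4) = √0.7438 = 0.8624%
Sharpe = (r̄ − rf) / σ = (0.0800 − 0.05) / 0.8624 = 0.0300 / 0.8624 = 0.0348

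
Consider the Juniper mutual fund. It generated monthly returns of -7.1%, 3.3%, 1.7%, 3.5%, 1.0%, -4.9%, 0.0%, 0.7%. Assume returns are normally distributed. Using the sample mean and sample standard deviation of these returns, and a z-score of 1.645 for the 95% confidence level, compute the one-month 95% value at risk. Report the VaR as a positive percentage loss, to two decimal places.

6.49

Mean return μ = -1.80 / 8 = -0.2250%
Σ(r − μ)² = 101.5350; sample σ = √(101.5350/7) = 3.8085%
VaR = −(μ − z·σ) = −(-0.2250 − 1.645 × 3.8085) = −(-6.4900) = 6.4900%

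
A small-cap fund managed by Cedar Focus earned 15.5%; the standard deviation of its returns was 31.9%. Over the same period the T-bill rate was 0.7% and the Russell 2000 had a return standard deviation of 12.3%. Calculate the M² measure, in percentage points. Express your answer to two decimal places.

6.41

Sharpe = (Rp − Rf) / σp = (15.5% − 0.7%) / 31.9% = 0.4639
M² = Rf + Sharpe × σm = 0.7% + 0.4639 × 12.3% = 6.4060%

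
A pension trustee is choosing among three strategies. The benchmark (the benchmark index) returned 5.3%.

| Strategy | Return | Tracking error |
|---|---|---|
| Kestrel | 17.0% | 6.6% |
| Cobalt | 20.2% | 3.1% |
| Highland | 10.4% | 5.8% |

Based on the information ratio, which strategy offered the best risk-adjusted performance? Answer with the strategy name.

Cobalt

Kestrel: IR = (17.0% − 5.3%) / 6.6% = 1.773
Cobalt: IR = (20.2% − 5.3%) / 3.1% = 4.806
Highland: IR = (10.4% − 5.3%) / 5.8% = 0.879
Highest: Cobalt (4.806).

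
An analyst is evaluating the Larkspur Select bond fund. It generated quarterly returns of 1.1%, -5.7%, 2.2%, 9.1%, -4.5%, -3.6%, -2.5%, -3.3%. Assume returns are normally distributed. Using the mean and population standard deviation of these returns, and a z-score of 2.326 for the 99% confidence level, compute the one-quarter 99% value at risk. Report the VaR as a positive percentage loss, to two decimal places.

Mean return μ = -7.20 / 8 = -0.9000%
Σ(r − μ)² = (1.1 − (-0.9000))² + (-5.7 − (-0.9000))² + (2.2 − (-0.9000))² + … = 165.2200
population σ = √(165.2200 / 8) = √20.6525 = 4.5445%
VaR = −(μ − z·σ) = −(-0.9000 − 2.326 × 4.5445) = −(-11.4705) = 11.4705%

11.47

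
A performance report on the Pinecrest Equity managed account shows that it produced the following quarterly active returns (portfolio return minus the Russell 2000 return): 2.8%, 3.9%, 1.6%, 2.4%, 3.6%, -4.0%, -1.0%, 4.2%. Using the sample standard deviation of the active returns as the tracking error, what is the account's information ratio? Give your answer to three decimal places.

0.596

Mean return μ = 13.50 / 8 = 1.6875%
Σ(r − μ)² = 56.1888; sample σ = √(56.1888/7) = 2.8332%
IR = μ / tracking error = 1.6875 / 2.8332 = 0.5956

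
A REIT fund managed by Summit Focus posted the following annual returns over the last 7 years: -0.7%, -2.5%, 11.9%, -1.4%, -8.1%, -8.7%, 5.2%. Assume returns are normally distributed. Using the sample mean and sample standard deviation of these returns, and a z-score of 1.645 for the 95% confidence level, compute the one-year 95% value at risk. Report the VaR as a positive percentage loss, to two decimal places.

Mean return μ = -4.30 / 7 = -0.6143%
Σ(r − μ)² = (-0.7 − (-0.6143))² + (-2.5 − (-0.6143))² + (11.9 − (-0.6143))² + … = 316.0086
σ = √[316.0086 / 6] = 7.2573%
VaR = −(μ − z·σ) = −(-0.6143 − 1.645 × 7.2573) = −(-12.5526) = 12.5526%

12.55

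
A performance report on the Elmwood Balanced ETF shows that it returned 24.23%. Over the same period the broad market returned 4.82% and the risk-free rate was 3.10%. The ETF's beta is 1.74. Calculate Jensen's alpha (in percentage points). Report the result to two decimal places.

18.14

CAPM expected return = Rf + β(Rm − Rf) = 3.10% + 1.74 × (4.82% − 3.10%) = 3.1 + 1.74 × 1.72 = 6.0928%
Jensen's α = Rp − E[R] = 24.23% − 6.0928% = 18.1372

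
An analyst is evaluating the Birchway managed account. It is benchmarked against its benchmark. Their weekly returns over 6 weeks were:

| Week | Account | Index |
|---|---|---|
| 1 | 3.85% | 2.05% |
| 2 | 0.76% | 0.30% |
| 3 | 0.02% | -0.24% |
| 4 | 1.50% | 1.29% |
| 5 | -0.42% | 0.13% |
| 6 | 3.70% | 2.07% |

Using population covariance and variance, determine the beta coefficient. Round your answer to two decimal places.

1.74

r̄p = 1.5683%,  r̄m = 0.9333%
Cov = Σ(rp − r̄p)(rm − r̄m) / 6 = 1.4787
Var(rm) = Σ(rm − r̄m)² / 6 = 0.8482
β = Cov / Var = 1.4787 / 0.8482 = 1.7433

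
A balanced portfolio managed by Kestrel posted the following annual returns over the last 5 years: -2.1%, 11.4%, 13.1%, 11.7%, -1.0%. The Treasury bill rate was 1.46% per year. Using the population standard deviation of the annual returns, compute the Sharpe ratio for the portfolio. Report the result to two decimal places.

Mean return r̄ = 33.10 / 5 = 6.6200%
Σ(r − r̄)² = (-2.1 − 6.6200)² + (11.4 − 6.6200)² + (13.1 − 6.6200)² + … = 224.7480
σ = √[224.7480 / 5] = 6.7044%
Sharpe = (r̄ − rf) / σ = (6.6200 − 1.46) / 6.7044 = 5.1600 / 6.7044 = 0.7696

0.77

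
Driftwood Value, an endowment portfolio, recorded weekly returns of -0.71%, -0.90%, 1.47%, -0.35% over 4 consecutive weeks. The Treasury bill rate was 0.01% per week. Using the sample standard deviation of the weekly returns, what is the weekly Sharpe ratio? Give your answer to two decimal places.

-0.12

Mean return r̄ = -0.490 / 4 = -0.1225%
Sample σ = √[Σ(r − r̄)² / 3] = √[3.5375 / 3] = √1.1792 = 1.0859%
Sharpe = (r̄ − rf) / σ = (-0.1225 − 0.01) / 1.0859 = -0.1325 / 1.0859 = -0.1220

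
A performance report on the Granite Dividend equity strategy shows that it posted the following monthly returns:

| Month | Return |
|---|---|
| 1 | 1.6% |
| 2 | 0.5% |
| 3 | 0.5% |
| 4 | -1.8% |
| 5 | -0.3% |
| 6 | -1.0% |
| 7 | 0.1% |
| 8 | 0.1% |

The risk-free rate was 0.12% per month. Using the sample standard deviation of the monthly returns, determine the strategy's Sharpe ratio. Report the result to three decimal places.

-0.153

r̄ = (1.6 + 0.5 + 0.5 − 1.8 − 0.3 − 1 + 0.1 + 0.1) / 8 = -0.0375%
Sample σ = √[Σ(r − r̄)² / 7] = √[7.3988 / 7] = √1.0570 = 1.0281%
Sharpe = (r̄ − rf) / σ = (-0.0375 − 0.12) / 1.0281 = -0.1575 / 1.0281 = -0.1532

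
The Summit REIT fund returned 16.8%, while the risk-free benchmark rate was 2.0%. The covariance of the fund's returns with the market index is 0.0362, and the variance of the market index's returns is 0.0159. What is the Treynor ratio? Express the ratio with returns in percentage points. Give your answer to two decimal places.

6.50

β = Cov / Var = 0.0362 / 0.0159 = 2.2767
Treynor = (Rp − Rf) / β = (16.8% − 2.0%) / 2.2767 = 14.80 / 2.2767 = 6.5006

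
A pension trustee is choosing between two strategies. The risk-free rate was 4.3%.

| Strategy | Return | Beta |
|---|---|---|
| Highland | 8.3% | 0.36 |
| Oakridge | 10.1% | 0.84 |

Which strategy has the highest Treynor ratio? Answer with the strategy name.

Highland: Treynor = (8.3% − 4.3%) / 0.36 = 11.111
Oakridge: Treynor = (10.1% − 4.3%) / 0.84 = 6.905
Highest: Highland (11.111).

Highland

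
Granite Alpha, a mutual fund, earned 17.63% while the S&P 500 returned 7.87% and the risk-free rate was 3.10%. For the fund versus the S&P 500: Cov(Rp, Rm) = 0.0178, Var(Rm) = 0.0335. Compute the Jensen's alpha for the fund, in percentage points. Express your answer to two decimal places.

β = Cov / Var = 0.0178 / 0.0335 = 0.5313
E[R] = Rf + β(Rm − Rf) = 3.10% + 0.5313 × (7.87% − 3.10%) = 5.6343%
α = Rp − E[R] = 17.63% − 5.6343% = 11.9957

12.00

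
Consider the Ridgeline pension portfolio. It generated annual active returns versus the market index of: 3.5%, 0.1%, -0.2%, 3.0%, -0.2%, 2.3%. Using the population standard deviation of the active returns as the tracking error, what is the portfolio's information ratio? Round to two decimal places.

0.91

r̄ = (3.5 + 0.1 − 0.2 + 3 − 0.2 + 2.3) / 6 = 8.50 / 6 = 1.4167%
Population std dev = √[14.5883 / 6] = 1.5593%
IR = r̄ / tracking error = 1.4167 / 1.5593 = 0.9085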